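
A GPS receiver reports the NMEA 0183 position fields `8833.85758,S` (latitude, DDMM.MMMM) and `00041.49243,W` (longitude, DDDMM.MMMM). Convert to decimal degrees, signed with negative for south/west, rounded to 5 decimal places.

-88.56429, -0.69154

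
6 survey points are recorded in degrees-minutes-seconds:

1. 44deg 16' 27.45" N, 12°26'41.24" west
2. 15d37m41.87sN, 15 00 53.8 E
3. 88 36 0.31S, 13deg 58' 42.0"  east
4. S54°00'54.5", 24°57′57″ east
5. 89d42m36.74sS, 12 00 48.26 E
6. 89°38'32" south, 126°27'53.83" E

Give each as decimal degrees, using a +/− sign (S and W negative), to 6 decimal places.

Point 1:
  Lat: 44° + 16/60 + 27.45/3600 = 44 + 0.266667 + 0.007625 = 44.2742917
  N ⇒ keep positive
  Longitude: 26′ + 41.24″ = 26.68733′; 12 + 26.68733/60 = 12.4447889
  W → negative
Point 2:
  φ: 15 + 37/60 + 41.87/3600 = 15.6282972
  N → positive
  Longitude: 15° + 0/60 + 53.8/3600 = 15 + 0.000000 + 0.014944 = 15.0149444
  E → positive
Point 3:
  Lat: 88° + 36/60 + 0.31/3600 = 88 + 0.600000 + 0.000086 = 88.6000861
  S ⇒ negate
  λ: 13 + 58/60 + 42/3600 = 13.9783333
  E → positive
Point 4:
  Latitude: 54° + 0/60 + 54.5/3600 = 54 + 0.000000 + 0.015139 = 54.0151389
  S → negative
  Lon: 24° + 57/60 + 57/3600 = 24 + 0.950000 + 0.015833 = 24.9658333
  E → positive
Point 5:
  Lat: 42′ + 36.74″ = 42.61233′; 89 + 42.61233/60 = 89.7102056
  hemisphere S, so the sign is −
  Longitude: 12° + 0/60 + 48.26/3600 = 12 + 0.000000 + 0.013406 = 12.0134056
  E → positive
Point 6:
  φ: 89° + 38/60 + 32/3600 = 89 + 0.633333 + 0.008889 = 89.6422222
  S → negative
  Longitude: 126 + 27/60 + 53.83/3600 = 126.4649528
  E → positive

1. 44.274292, -12.444789
2. 15.628297, 15.014944
3. -88.600086, 13.978333
4. -54.015139, 24.965833
5. -89.710206, 12.013406
6. -89.642222, 126.464953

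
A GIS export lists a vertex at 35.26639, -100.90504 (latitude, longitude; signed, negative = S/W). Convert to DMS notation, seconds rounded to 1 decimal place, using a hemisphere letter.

35°15′59.0″ N, 100°54′18.1″ W

Lat: 0.266390° → 15.98340′; 0.98340 × 60 = 59.004″
Longitude is negative → W; |value| = 100.905040
λ: whole degrees 100; 54.30240′ → 54′ and 18.144″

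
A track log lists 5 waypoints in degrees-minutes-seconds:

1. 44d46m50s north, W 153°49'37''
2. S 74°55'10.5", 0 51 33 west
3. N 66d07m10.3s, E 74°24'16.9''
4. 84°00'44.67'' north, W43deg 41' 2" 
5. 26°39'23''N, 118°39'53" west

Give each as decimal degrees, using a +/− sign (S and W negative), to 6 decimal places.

1. 44.780556, -153.826944
2. -74.919583, -0.859167
3. 66.119528, 74.404694
4. 84.012408, -43.683889
5. 26.656389, -118.664722

Point 1:
  φ: 46′ + 50″ = 46.83333′; 44 + 46.83333/60 = 44.7805556
  N ⇒ keep positive
  λ: 153 + 49/60 + 37/3600 = 153.8269444
  hemisphere W, so the sign is −
Point 2:
  φ: 74° + 55/60 + 10.5/3600 = 74 + 0.916667 + 0.002917 = 74.9195833
  S ⇒ negate
  Lon: 0 + 51/60 + 33/3600 = 0.8591667
  W ⇒ negate
Point 3:
  Latitude: 7′ + 10.3″ = 7.17167′; 66 + 7.17167/60 = 66.1195278
  N ⇒ keep positive
  λ: 74 + 24/60 + 16.9/3600 = 74.4046944
  E → positive
Point 4:
  φ: 84 + 0/60 + 44.67/3600 = 84.0124083
  N → positive
  Longitude: 41′ + 2″ = 41.03333′; 43 + 41.03333/60 = 43.6838889
  hemisphere W, so the sign is −
Point 5:
  φ: 26° + 39/60 + 23/3600 = 26 + 0.650000 + 0.006389 = 26.6563889
  N ⇒ keep positive
  Lon: 118 + 39/60 + 53/3600 = 118.6647222
  W ⇒ negate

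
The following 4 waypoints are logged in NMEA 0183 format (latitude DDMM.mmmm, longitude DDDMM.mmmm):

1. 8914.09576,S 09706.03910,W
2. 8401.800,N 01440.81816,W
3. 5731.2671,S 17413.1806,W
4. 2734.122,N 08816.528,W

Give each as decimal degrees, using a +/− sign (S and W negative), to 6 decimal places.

1. -89.234929, -97.100652
2. 84.030000, -14.680303
3. -57.521118, -174.219677
4. 27.568700, -88.275467

Point 1:
  Latitude: degrees = first 2 digits = 89, minutes = 14.09576; 89 + 14.09576/60 = 89.2349293
  S ⇒ negate
  Lon: split at 3 digits → 097° and 6.0391′; 97 + 6.0391/60 = 97.1006517
  W → negative
Point 2:
  Lat: degrees = first 2 digits = 84, minutes = 1.8; 84 + 1.8/60 = 84.0300000
  N → positive
  Longitude: split at 3 digits → 014° and 40.81816′; 14 + 40.81816/60 = 14.6803027
  hemisphere W, so the sign is −
Point 3:
  Latitude: split at 2 digits → 57° and 31.2671′; 57 + 31.2671/60 = 57.5211183
  S ⇒ negate
  λ: split at 3 digits → 174° and 13.1806′; 174 + 13.1806/60 = 174.2196767
  W ⇒ negate
Point 4:
  Latitude: degrees = first 2 digits = 27, minutes = 34.122; 27 + 34.122/60 = 27.5687000
  N → positive
  Longitude: degrees = first 3 digits = 88, minutes = 16.528; 88 + 16.528/60 = 88.2754667
  hemisphere W, so the sign is −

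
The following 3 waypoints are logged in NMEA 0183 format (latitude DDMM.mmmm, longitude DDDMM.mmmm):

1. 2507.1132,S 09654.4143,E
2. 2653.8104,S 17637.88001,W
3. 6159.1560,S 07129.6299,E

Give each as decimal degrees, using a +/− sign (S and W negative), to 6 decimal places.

1. -25.118553, 96.906905
2. -26.896840, -176.631334
3. -61.985933, 71.493832

Point 1:
  Lat: split at 2 digits → 25° and 7.1132′; 25 + 7.1132/60 = 25.1185533
  hemisphere S, so the sign is −
  Lon: split at 3 digits → 096° and 54.4143′; 96 + 54.4143/60 = 96.9069050
  E ⇒ keep positive
Point 2:
  φ: split at 2 digits → 26° and 53.8104′; 26 + 53.8104/60 = 26.8968400
  hemisphere S, so the sign is −
  Longitude: split at 3 digits → 176° and 37.88001′; 176 + 37.88001/60 = 176.6313335
  W ⇒ negate
Point 3:
  φ: split at 2 digits → 61° and 59.156′; 61 + 59.156/60 = 61.9859333
  S ⇒ negate
  Lon: split at 3 digits → 071° and 29.6299′; 71 + 29.6299/60 = 71.4938317
  E ⇒ keep positive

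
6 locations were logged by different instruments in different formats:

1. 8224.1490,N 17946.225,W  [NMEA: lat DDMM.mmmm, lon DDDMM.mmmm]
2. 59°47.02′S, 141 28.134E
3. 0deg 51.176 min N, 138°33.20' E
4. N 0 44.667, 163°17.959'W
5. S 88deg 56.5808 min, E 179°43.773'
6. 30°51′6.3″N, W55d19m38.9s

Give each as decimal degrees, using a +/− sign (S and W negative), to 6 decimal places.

Point 1:
  Latitude: degrees = first 2 digits = 82, minutes = 24.149; 82 + 24.149/60 = 82.4024833
  N ⇒ keep positive
  Lon: degrees = first 3 digits = 179, minutes = 46.225; 179 + 46.225/60 = 179.7704167
  W → negative
Point 2:
  Lat: 47.02′ = 0.783667°; total 59.7836667
  hemisphere S, so the sign is −
  λ: 28.134′ = 0.468900°; total 141.4689000
  E → positive
Point 3:
  Latitude: 0 + 51.176/60 = 0.8529333
  N ⇒ keep positive
  Lon: 33.2′ = 0.553333°; total 138.5533333
  E → positive
Point 4:
  Latitude: 44.667′ = 0.744450°; total 0.7444500
  N → positive
  Longitude: 163 + 17.959/60 = 163.2993167
  hemisphere W, so the sign is −
Point 5:
  Latitude: 88 + 56.5808/60 = 88.9430133
  S ⇒ negate
  Longitude: 43.773′ = 0.729550°; total 179.7295500
  E ⇒ keep positive
Point 6:
  Lat: 30 + 51/60 + 6.3/3600 = 30.8517500
  N ⇒ keep positive
  λ: 55° + 19/60 + 38.9/3600 = 55 + 0.316667 + 0.010806 = 55.3274722
  W → negative

1. 82.402483, -179.770417
2. -59.783667, 141.468900
3. 0.852933, 138.553333
4. 0.744450, -163.299317
5. -88.943013, 179.729550
6. 30.851750, -55.327472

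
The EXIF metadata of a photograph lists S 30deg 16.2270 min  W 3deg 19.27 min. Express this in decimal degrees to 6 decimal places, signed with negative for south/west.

Lat: 16.227′ = 0.270450°; total 30.2704500
S → negative
Lon: 3 + 19.27/60 = 3.3211667
W ⇒ negate

-30.270450, -3.321167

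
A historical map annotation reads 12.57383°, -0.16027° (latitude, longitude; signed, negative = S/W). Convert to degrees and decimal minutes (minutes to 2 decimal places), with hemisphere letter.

Latitude: fractional part 0.573830 → 34.4298 minutes
Longitude is negative → W; |value| = 0.160270
Longitude: fractional part 0.160270 → 9.6162 minutes

12° 34.43′ N, 0° 9.62′ W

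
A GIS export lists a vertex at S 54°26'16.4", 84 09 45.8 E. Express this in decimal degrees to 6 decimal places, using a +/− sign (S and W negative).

-54.437889, 84.162722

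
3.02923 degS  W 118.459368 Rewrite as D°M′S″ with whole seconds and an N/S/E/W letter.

3°01′45″ S, 118°27′34″ W

Lat: whole degrees 3; 1.75380′ → 1′ and 45.23″
Lon: whole degrees 118; 27.56208′ → 27′ and 33.72″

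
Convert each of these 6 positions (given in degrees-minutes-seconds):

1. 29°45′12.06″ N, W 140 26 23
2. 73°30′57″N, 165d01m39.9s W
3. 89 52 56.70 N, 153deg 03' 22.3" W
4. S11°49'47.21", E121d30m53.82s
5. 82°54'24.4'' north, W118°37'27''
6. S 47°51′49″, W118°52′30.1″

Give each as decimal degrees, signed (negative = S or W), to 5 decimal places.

Point 1:
  Latitude: 29° + 45/60 + 12.06/3600 = 29 + 0.750000 + 0.003350 = 29.753350
  N → positive
  Lon: 140 + 26/60 + 23/3600 = 140.439722
  W → negative
Point 2:
  Latitude: 30′ + 57″ = 30.95000′; 73 + 30.95000/60 = 73.515833
  N → positive
  Lon: 1′ + 39.9″ = 1.66500′; 165 + 1.66500/60 = 165.027750
  W → negative
Point 3:
  Latitude: 89 + 52/60 + 56.7/3600 = 89.882417
  N → positive
  Longitude: 153° + 3/60 + 22.3/3600 = 153 + 0.050000 + 0.006194 = 153.056194
  W → negative
Point 4:
  Lat: 11 + 49/60 + 47.21/3600 = 11.829781
  hemisphere S, so the sign is −
  Lon: 121 + 30/60 + 53.82/3600 = 121.514950
  E ⇒ keep positive
Point 5:
  Lat: 82° + 54/60 + 24.4/3600 = 82 + 0.900000 + 0.006778 = 82.906778
  N → positive
  Lon: 118 + 37/60 + 27/3600 = 118.624167
  W → negative
Point 6:
  φ: 47 + 51/60 + 49/3600 = 47.863611
  S → negative
  λ: 118 + 52/60 + 30.1/3600 = 118.875028
  W → negative

1. 29.75335, -140.43972
2. 73.51583, -165.02775
3. 89.88242, -153.05619
4. -11.82978, 121.51495
5. 82.90678, -118.62417
6. -47.86361, -118.87503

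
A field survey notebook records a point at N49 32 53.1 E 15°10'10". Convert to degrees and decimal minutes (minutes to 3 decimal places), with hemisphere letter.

49° 32.885′ N, 15° 10.167′ E

Lat: seconds/60 = 0.88500; minutes = 32 + 0.88500 = 32.88500
Longitude: seconds/60 = 0.16667; minutes = 10 + 0.16667 = 10.16667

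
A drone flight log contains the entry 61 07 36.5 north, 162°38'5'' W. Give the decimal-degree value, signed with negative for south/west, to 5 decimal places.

61.12681, -162.63472

φ: 61 + 7/60 + 36.5/3600 = 61.126806
N ⇒ keep positive
λ: 162 + 38/60 + 5/3600 = 162.634722
W ⇒ negate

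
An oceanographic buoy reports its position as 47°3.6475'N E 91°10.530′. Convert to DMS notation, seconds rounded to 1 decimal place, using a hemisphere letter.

φ: fractional minutes 0.64750 × 60 = 38.850″
λ: fractional minutes 0.53000 × 60 = 31.800″

47°03′38.9″ N, 91°10′31.8″ E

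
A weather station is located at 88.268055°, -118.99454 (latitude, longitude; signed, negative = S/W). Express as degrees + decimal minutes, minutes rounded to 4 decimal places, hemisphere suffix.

88° 16.0833′ N, 118° 59.6724′ W

Latitude: minutes = (88.268055 − 88) × 60 = 16.083300
Longitude is negative → W; |value| = 118.994540
λ: fractional part 0.994540 → 59.672400 minutes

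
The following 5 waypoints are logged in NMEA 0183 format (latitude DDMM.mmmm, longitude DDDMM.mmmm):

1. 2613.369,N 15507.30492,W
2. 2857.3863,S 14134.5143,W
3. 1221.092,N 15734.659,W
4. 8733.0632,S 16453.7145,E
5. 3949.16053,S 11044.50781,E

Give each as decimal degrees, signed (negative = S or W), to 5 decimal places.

Point 1:
  Lat: split at 2 digits → 26° and 13.369′; 26 + 13.369/60 = 26.222817
  N → positive
  Longitude: degrees = first 3 digits = 155, minutes = 7.30492; 155 + 7.30492/60 = 155.121749
  hemisphere W, so the sign is −
Point 2:
  Lat: degrees = first 2 digits = 28, minutes = 57.3863; 28 + 57.3863/60 = 28.956438
  hemisphere S, so the sign is −
  Longitude: degrees = first 3 digits = 141, minutes = 34.5143; 141 + 34.5143/60 = 141.575238
  W ⇒ negate
Point 3:
  φ: degrees = first 2 digits = 12, minutes = 21.092; 12 + 21.092/60 = 12.351533
  N ⇒ keep positive
  λ: degrees = first 3 digits = 157, minutes = 34.659; 157 + 34.659/60 = 157.577650
  W ⇒ negate
Point 4:
  Latitude: degrees = first 2 digits = 87, minutes = 33.0632; 87 + 33.0632/60 = 87.551053
  S → negative
  λ: degrees = first 3 digits = 164, minutes = 53.7145; 164 + 53.7145/60 = 164.895242
  E ⇒ keep positive
Point 5:
  Lat: split at 2 digits → 39° and 49.16053′; 39 + 49.16053/60 = 39.819342
  S ⇒ negate
  Lon: degrees = first 3 digits = 110, minutes = 44.50781; 110 + 44.50781/60 = 110.741797
  E ⇒ keep positive

1. 26.22282, -155.12175
2. -28.95644, -141.57524
3. 12.35153, -157.57765
4. -87.55105, 164.89524
5. -39.81934, 110.74180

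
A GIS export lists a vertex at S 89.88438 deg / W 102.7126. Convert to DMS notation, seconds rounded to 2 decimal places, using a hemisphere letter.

Latitude: whole degrees 89; 53.06280′ → 53′ and 3.7680″
Lon: 0.712600° → 42.75600′; 0.75600 × 60 = 45.3600″

89°53′3.77″ S, 102°42′45.36″ W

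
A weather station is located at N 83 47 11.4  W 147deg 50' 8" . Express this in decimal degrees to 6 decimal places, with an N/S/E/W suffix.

φ: 83 + 47/60 + 11.4/3600 = 83.7865000
λ: 147 + 50/60 + 8/3600 = 147.8355556

83.786500° N, 147.835556° W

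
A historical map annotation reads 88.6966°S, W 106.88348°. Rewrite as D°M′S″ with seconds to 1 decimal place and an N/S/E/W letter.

88°41′47.8″ S, 106°53′0.5″ W

φ: 0.696600° → 41.79600′; 0.79600 × 60 = 47.760″
Longitude: whole degrees 106; 53.00880′ → 53′ and 0.528″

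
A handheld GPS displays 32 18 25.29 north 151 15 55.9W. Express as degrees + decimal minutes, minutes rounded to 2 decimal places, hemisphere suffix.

32° 18.42′ N, 151° 15.93′ W

Lat: seconds/60 = 0.42150; minutes = 18 + 0.42150 = 18.4215
λ: 15 + 55.9/60 = 15.9317′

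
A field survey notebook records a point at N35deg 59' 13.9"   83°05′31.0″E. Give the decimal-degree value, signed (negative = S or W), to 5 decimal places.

φ: 35 + 59/60 + 13.9/3600 = 35.987194
N → positive
λ: 5′ + 31″ = 5.51667′; 83 + 5.51667/60 = 83.091944
E ⇒ keep positive

35.98719, 83.09194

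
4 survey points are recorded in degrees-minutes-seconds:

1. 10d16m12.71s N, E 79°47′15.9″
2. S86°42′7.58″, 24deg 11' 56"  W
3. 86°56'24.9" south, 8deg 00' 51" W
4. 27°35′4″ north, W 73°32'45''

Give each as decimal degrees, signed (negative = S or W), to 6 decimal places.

1. 10.270197, 79.787750
2. -86.702106, -24.198889
3. -86.940250, -8.014167
4. 27.584444, -73.545833

Point 1:
  Lat: 10° + 16/60 + 12.71/3600 = 10 + 0.266667 + 0.003531 = 10.2701972
  N → positive
  λ: 79 + 47/60 + 15.9/3600 = 79.7877500
  E → positive
Point 2:
  Lat: 86 + 42/60 + 7.58/3600 = 86.7021056
  S → negative
  Longitude: 24° + 11/60 + 56/3600 = 24 + 0.183333 + 0.015556 = 24.1988889
  W ⇒ negate
Point 3:
  Latitude: 56′ + 24.9″ = 56.41500′; 86 + 56.41500/60 = 86.9402500
  hemisphere S, so the sign is −
  λ: 8 + 0/60 + 51/3600 = 8.0141667
  hemisphere W, so the sign is −
Point 4:
  Latitude: 27 + 35/60 + 4/3600 = 27.5844444
  N → positive
  Longitude: 32′ + 45″ = 32.75000′; 73 + 32.75000/60 = 73.5458333
  hemisphere W, so the sign is −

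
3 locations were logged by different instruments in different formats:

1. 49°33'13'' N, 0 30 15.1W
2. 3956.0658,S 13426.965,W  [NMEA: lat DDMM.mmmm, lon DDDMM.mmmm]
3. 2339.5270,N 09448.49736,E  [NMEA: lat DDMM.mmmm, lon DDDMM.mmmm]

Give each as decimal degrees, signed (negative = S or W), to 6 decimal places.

1. 49.553611, -0.504194
2. -39.934430, -134.449417
3. 23.658783, 94.808289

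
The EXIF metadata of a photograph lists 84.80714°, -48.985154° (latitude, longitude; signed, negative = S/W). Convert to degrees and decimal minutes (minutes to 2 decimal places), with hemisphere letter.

φ: minutes = (84.807140 − 84) × 60 = 48.4284
Longitude is negative → W; |value| = 48.985154
Lon: minutes = (48.985154 − 48) × 60 = 59.1092

84° 48.43′ N, 48° 59.11′ W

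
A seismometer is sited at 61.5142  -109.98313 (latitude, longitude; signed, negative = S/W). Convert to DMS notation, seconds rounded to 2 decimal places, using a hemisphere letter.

61°30′51.12″ N, 109°58′59.27″ W

Lat: 0.514200° → 30.85200′; 0.85200 × 60 = 51.1200″
Longitude is negative → W; |value| = 109.983130
λ: 0.983130° → 58.98780′; 0.98780 × 60 = 59.2680″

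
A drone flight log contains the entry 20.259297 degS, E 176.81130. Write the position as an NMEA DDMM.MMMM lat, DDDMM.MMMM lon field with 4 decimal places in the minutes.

2015.5578,S / 17648.6780,E

Latitude: 20° + 0.259297 × 60 = 20° 15.557820′
Lon: minutes = (176.811300 − 176) × 60 = 48.678000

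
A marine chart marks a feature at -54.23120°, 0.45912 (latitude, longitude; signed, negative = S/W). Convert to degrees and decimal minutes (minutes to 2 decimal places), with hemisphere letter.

54° 13.87′ S, 0° 27.55′ E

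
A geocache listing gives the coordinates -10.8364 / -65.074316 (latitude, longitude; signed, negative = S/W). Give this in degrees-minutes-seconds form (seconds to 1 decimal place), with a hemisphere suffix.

10°50′11.0″ S, 65°04′27.5″ W

Latitude is negative → S; |value| = 10.836400
Lat: whole degrees 10; 50.18400′ → 50′ and 11.040″
Longitude is negative → W; |value| = 65.074316
Longitude: whole degrees 65; 4.45896′ → 4′ and 27.538″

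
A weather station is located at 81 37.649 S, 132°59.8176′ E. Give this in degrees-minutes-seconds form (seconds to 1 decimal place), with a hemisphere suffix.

Latitude: 37.64900′ → 37′ and 0.64900 × 60 = 38.940″
λ: fractional minutes 0.81760 × 60 = 49.056″

81°37′38.9″ S, 132°59′49.1″ E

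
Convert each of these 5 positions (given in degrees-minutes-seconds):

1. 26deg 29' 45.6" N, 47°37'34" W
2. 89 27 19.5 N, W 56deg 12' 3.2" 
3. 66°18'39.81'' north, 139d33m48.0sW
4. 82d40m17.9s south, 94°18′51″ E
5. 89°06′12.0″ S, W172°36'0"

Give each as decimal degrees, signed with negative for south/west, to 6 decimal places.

1. 26.496000, -47.626111
2. 89.455417, -56.200889
3. 66.311058, -139.563333
4. -82.671639, 94.314167
5. -89.103333, -172.600000

Point 1:
  Lat: 26° + 29/60 + 45.6/3600 = 26 + 0.483333 + 0.012667 = 26.4960000
  N ⇒ keep positive
  λ: 47° + 37/60 + 34/3600 = 47 + 0.616667 + 0.009444 = 47.6261111
  hemisphere W, so the sign is −
Point 2:
  φ: 89 + 27/60 + 19.5/3600 = 89.4554167
  N ⇒ keep positive
  Longitude: 56° + 12/60 + 3.2/3600 = 56 + 0.200000 + 0.000889 = 56.2008889
  hemisphere W, so the sign is −
Point 3:
  φ: 66 + 18/60 + 39.81/3600 = 66.3110583
  N → positive
  Longitude: 139 + 33/60 + 48/3600 = 139.5633333
  W → negative
Point 4:
  Latitude: 82° + 40/60 + 17.9/3600 = 82 + 0.666667 + 0.004972 = 82.6716389
  S ⇒ negate
  Longitude: 94 + 18/60 + 51/3600 = 94.3141667
  E ⇒ keep positive
Point 5:
  Lat: 6′ + 12″ = 6.20000′; 89 + 6.20000/60 = 89.1033333
  S → negative
  Longitude: 36′ + 0″ = 36.00000′; 172 + 36.00000/60 = 172.6000000
  W ⇒ negate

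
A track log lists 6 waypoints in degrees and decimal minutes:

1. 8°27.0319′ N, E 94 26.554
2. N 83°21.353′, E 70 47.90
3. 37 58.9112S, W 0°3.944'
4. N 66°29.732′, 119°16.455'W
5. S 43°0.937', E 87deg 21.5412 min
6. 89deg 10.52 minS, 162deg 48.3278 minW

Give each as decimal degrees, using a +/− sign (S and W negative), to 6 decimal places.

Point 1:
  Latitude: 27.0319′ = 0.450532°; total 8.4505317
  N → positive
  λ: 26.554′ = 0.442567°; total 94.4425667
  E → positive
Point 2:
  Latitude: 21.353′ = 0.355883°; total 83.3558833
  N → positive
  Lon: 70 + 47.9/60 = 70.7983333
  E → positive
Point 3:
  Latitude: 37 + 58.9112/60 = 37.9818533
  S ⇒ negate
  Longitude: 0 + 3.944/60 = 0.0657333
  W → negative
Point 4:
  φ: 66 + 29.732/60 = 66.4955333
  N ⇒ keep positive
  Lon: 119 + 16.455/60 = 119.2742500
  W → negative
Point 5:
  Lat: 0.937′ = 0.015617°; total 43.0156167
  hemisphere S, so the sign is −
  Longitude: 87 + 21.5412/60 = 87.3590200
  E → positive
Point 6:
  Latitude: 89 + 10.52/60 = 89.1753333
  S ⇒ negate
  Lon: 162 + 48.3278/60 = 162.8054633
  hemisphere W, so the sign is −

1. 8.450532, 94.442567
2. 83.355883, 70.798333
3. -37.981853, -0.065733
4. 66.495533, -119.274250
5. -43.015617, 87.359020
6. -89.175333, -162.805463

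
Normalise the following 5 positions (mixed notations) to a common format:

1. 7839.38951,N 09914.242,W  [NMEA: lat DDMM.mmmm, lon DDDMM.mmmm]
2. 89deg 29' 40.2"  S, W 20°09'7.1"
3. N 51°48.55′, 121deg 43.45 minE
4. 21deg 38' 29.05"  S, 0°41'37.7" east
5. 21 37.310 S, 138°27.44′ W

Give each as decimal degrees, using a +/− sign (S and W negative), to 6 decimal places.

Point 1:
  Latitude: split at 2 digits → 78° and 39.38951′; 78 + 39.38951/60 = 78.6564918
  N → positive
  λ: degrees = first 3 digits = 99, minutes = 14.242; 99 + 14.242/60 = 99.2373667
  W ⇒ negate
Point 2:
  Latitude: 29′ + 40.2″ = 29.67000′; 89 + 29.67000/60 = 89.4945000
  hemisphere S, so the sign is −
  Longitude: 9′ + 7.1″ = 9.11833′; 20 + 9.11833/60 = 20.1519722
  W ⇒ negate
Point 3:
  Lat: 51 + 48.55/60 = 51.8091667
  N → positive
  λ: 43.45′ = 0.724167°; total 121.7241667
  E ⇒ keep positive
Point 4:
  Latitude: 38′ + 29.05″ = 38.48417′; 21 + 38.48417/60 = 21.6414028
  S → negative
  Longitude: 41′ + 37.7″ = 41.62833′; 0 + 41.62833/60 = 0.6938056
  E ⇒ keep positive
Point 5:
  Lat: 21 + 37.31/60 = 21.6218333
  S ⇒ negate
  Longitude: 27.44′ = 0.457333°; total 138.4573333
  W ⇒ negate

1. 78.656492, -99.237367
2. -89.494500, -20.151972
3. 51.809167, 121.724167
4. -21.641403, 0.693806
5. -21.621833, -138.457333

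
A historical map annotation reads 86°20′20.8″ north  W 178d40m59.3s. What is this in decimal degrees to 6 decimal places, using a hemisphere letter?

86.339111° N, 178.683139° W

Latitude: 86 + 20/60 + 20.8/3600 = 86.3391111
Lon: 178° + 40/60 + 59.3/3600 = 178 + 0.666667 + 0.016472 = 178.6831389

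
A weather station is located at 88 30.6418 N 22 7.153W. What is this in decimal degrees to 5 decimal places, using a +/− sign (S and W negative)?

88.51070, -22.11922

φ: 88 + 30.6418/60 = 88.510697
N ⇒ keep positive
Longitude: 7.153′ = 0.119217°; total 22.119217
W → negative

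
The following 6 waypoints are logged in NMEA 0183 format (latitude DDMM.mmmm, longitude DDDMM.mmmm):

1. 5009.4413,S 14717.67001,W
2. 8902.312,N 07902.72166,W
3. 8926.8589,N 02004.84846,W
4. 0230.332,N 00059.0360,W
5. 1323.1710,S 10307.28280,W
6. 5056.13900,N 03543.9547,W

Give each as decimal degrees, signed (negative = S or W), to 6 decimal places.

Point 1:
  φ: degrees = first 2 digits = 50, minutes = 9.4413; 50 + 9.4413/60 = 50.1573550
  hemisphere S, so the sign is −
  Lon: degrees = first 3 digits = 147, minutes = 17.67001; 147 + 17.67001/60 = 147.2945002
  W ⇒ negate
Point 2:
  Lat: degrees = first 2 digits = 89, minutes = 2.312; 89 + 2.312/60 = 89.0385333
  N → positive
  Longitude: degrees = first 3 digits = 79, minutes = 2.72166; 79 + 2.72166/60 = 79.0453610
  W ⇒ negate
Point 3:
  Latitude: split at 2 digits → 89° and 26.8589′; 89 + 26.8589/60 = 89.4476483
  N → positive
  Longitude: degrees = first 3 digits = 20, minutes = 4.84846; 20 + 4.84846/60 = 20.0808077
  W ⇒ negate
Point 4:
  Latitude: split at 2 digits → 02° and 30.332′; 2 + 30.332/60 = 2.5055333
  N ⇒ keep positive
  λ: degrees = first 3 digits = 0, minutes = 59.036; 0 + 59.036/60 = 0.9839333
  W → negative
Point 5:
  Lat: degrees = first 2 digits = 13, minutes = 23.171; 13 + 23.171/60 = 13.3861833
  hemisphere S, so the sign is −
  λ: degrees = first 3 digits = 103, minutes = 7.2828; 103 + 7.2828/60 = 103.1213800
  hemisphere W, so the sign is −
Point 6:
  φ: degrees = first 2 digits = 50, minutes = 56.139; 50 + 56.139/60 = 50.9356500
  N ⇒ keep positive
  Longitude: split at 3 digits → 035° and 43.9547′; 35 + 43.9547/60 = 35.7325783
  W → negative

1. -50.157355, -147.294500
2. 89.038533, -79.045361
3. 89.447648, -20.080808
4. 2.505533, -0.983933
5. -13.386183, -103.121380
6. 50.935650, -35.732578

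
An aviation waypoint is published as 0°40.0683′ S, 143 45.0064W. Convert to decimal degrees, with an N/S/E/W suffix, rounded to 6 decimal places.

0.667805° S, 143.750107° W

Lat: 40.0683′ = 0.667805°; total 0.6678050
Longitude: 143 + 45.0064/60 = 143.7501067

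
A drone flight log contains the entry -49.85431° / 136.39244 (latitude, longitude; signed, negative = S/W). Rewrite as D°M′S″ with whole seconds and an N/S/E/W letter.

Latitude is negative → S; |value| = 49.854310
φ: whole degrees 49; 51.25860′ → 51′ and 15.52″
Lon: 0.392440° → 23.54640′; 0.54640 × 60 = 32.78″

49°51′16″ S, 136°23′33″ E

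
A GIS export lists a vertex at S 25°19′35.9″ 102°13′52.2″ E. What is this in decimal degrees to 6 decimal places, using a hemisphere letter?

25.326639° S, 102.231167° E

φ: 25 + 19/60 + 35.9/3600 = 25.3266389
λ: 102° + 13/60 + 52.2/3600 = 102 + 0.216667 + 0.014500 = 102.2311667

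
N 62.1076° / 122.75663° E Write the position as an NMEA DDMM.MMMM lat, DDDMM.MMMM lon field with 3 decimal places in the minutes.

6206.456,N / 12245.398,E

Latitude: fractional part 0.107600 → 6.45600 minutes
λ: fractional part 0.756630 → 45.39780 minutes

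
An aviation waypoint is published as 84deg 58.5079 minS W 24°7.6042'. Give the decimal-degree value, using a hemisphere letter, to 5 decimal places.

84.97513° S, 24.12674° W

Latitude: 58.5079′ = 0.975132°; total 84.975132
Lon: 7.6042′ = 0.126737°; total 24.126737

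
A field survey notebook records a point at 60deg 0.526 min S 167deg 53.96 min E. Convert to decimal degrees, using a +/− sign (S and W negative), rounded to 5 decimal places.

φ: 0.526′ = 0.008767°; total 60.008767
hemisphere S, so the sign is −
λ: 167 + 53.96/60 = 167.899333
E ⇒ keep positive

-60.00877, 167.89933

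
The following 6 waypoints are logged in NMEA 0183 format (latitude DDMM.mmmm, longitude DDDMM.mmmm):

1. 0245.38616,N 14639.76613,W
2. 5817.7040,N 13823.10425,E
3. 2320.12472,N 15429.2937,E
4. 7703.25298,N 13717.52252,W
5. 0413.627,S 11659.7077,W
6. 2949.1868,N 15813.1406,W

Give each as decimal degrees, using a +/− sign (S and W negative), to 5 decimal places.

1. 2.75644, -146.66277
2. 58.29507, 138.38507
3. 23.33541, 154.48823
4. 77.05422, -137.29204
5. -4.22712, -116.99513
6. 29.81978, -158.21901

Point 1:
  φ: split at 2 digits → 02° and 45.38616′; 2 + 45.38616/60 = 2.756436
  N ⇒ keep positive
  Longitude: split at 3 digits → 146° and 39.76613′; 146 + 39.76613/60 = 146.662769
  hemisphere W, so the sign is −
Point 2:
  Latitude: degrees = first 2 digits = 58, minutes = 17.704; 58 + 17.704/60 = 58.295067
  N ⇒ keep positive
  Longitude: degrees = first 3 digits = 138, minutes = 23.10425; 138 + 23.10425/60 = 138.385071
  E → positive
Point 3:
  Lat: degrees = first 2 digits = 23, minutes = 20.12472; 23 + 20.12472/60 = 23.335412
  N ⇒ keep positive
  λ: split at 3 digits → 154° and 29.2937′; 154 + 29.2937/60 = 154.488228
  E ⇒ keep positive
Point 4:
  Latitude: split at 2 digits → 77° and 3.25298′; 77 + 3.25298/60 = 77.054216
  N → positive
  Lon: degrees = first 3 digits = 137, minutes = 17.52252; 137 + 17.52252/60 = 137.292042
  W → negative
Point 5:
  Lat: split at 2 digits → 04° and 13.627′; 4 + 13.627/60 = 4.227117
  hemisphere S, so the sign is −
  Longitude: split at 3 digits → 116° and 59.7077′; 116 + 59.7077/60 = 116.995128
  W ⇒ negate
Point 6:
  Lat: split at 2 digits → 29° and 49.1868′; 29 + 49.1868/60 = 29.819780
  N ⇒ keep positive
  Longitude: split at 3 digits → 158° and 13.1406′; 158 + 13.1406/60 = 158.219010
  hemisphere W, so the sign is −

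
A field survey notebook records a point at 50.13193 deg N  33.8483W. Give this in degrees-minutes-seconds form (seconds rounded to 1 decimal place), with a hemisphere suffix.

50°07′54.9″ N, 33°50′53.9″ W

φ: whole degrees 50; 7.91580′ → 7′ and 54.948″
Lon: 0.848300° → 50.89800′; 0.89800 × 60 = 53.880″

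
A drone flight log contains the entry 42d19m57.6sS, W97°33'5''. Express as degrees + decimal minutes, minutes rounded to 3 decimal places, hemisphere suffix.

42° 19.960′ S, 97° 33.083′ W

Lat: seconds/60 = 0.96000; minutes = 19 + 0.96000 = 19.96000
Lon: 33 + 5/60 = 33.08333′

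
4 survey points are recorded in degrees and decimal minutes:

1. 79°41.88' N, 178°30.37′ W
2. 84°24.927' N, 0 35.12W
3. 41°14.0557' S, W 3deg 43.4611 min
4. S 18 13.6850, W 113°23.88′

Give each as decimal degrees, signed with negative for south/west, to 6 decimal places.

Point 1:
  φ: 41.88′ = 0.698000°; total 79.6980000
  N ⇒ keep positive
  λ: 178 + 30.37/60 = 178.5061667
  hemisphere W, so the sign is −
Point 2:
  Lat: 24.927′ = 0.415450°; total 84.4154500
  N → positive
  Lon: 35.12′ = 0.585333°; total 0.5853333
  W → negative
Point 3:
  Latitude: 41 + 14.0557/60 = 41.2342617
  S ⇒ negate
  Lon: 3 + 43.4611/60 = 3.7243517
  W → negative
Point 4:
  Latitude: 18 + 13.685/60 = 18.2280833
  S → negative
  λ: 113 + 23.88/60 = 113.3980000
  hemisphere W, so the sign is −

1. 79.698000, -178.506167
2. 84.415450, -0.585333
3. -41.234262, -3.724352
4. -18.228083, -113.398000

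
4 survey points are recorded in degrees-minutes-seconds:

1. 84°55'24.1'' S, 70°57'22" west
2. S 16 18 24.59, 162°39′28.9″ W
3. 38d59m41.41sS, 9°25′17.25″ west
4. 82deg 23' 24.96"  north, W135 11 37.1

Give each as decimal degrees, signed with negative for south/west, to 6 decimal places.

1. -84.923361, -70.956111
2. -16.306831, -162.658028
3. -38.994836, -9.421458
4. 82.390267, -135.193639

Point 1:
  Latitude: 84 + 55/60 + 24.1/3600 = 84.9233611
  S ⇒ negate
  Lon: 70° + 57/60 + 22/3600 = 70 + 0.950000 + 0.006111 = 70.9561111
  W → negative
Point 2:
  φ: 16 + 18/60 + 24.59/3600 = 16.3068306
  S → negative
  λ: 162° + 39/60 + 28.9/3600 = 162 + 0.650000 + 0.008028 = 162.6580278
  hemisphere W, so the sign is −
Point 3:
  Lat: 38° + 59/60 + 41.41/3600 = 38 + 0.983333 + 0.011503 = 38.9948361
  hemisphere S, so the sign is −
  Lon: 25′ + 17.25″ = 25.28750′; 9 + 25.28750/60 = 9.4214583
  W ⇒ negate
Point 4:
  φ: 82° + 23/60 + 24.96/3600 = 82 + 0.383333 + 0.006933 = 82.3902667
  N ⇒ keep positive
  Longitude: 11′ + 37.1″ = 11.61833′; 135 + 11.61833/60 = 135.1936389
  W → negative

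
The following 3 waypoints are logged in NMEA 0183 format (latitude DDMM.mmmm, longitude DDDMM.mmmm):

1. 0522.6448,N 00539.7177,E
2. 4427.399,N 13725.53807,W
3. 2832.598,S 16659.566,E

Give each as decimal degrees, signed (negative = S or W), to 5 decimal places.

Point 1:
  Latitude: degrees = first 2 digits = 5, minutes = 22.6448; 5 + 22.6448/60 = 5.377413
  N → positive
  Longitude: degrees = first 3 digits = 5, minutes = 39.7177; 5 + 39.7177/60 = 5.661962
  E ⇒ keep positive
Point 2:
  Latitude: split at 2 digits → 44° and 27.399′; 44 + 27.399/60 = 44.456650
  N → positive
  Lon: split at 3 digits → 137° and 25.53807′; 137 + 25.53807/60 = 137.425635
  W ⇒ negate
Point 3:
  Latitude: degrees = first 2 digits = 28, minutes = 32.598; 28 + 32.598/60 = 28.543300
  S → negative
  Longitude: degrees = first 3 digits = 166, minutes = 59.566; 166 + 59.566/60 = 166.992767
  E → positive

1. 5.37741, 5.66196
2. 44.45665, -137.42563
3. -28.54330, 166.99277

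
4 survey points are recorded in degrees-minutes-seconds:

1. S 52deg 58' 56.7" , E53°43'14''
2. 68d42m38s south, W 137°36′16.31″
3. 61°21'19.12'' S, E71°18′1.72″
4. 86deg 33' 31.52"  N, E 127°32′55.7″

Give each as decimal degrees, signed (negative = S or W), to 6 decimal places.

Point 1:
  Lat: 52 + 58/60 + 56.7/3600 = 52.9824167
  S → negative
  λ: 43′ + 14″ = 43.23333′; 53 + 43.23333/60 = 53.7205556
  E → positive
Point 2:
  Lat: 42′ + 38″ = 42.63333′; 68 + 42.63333/60 = 68.7105556
  S ⇒ negate
  Lon: 137 + 36/60 + 16.31/3600 = 137.6045306
  W → negative
Point 3:
  Latitude: 61 + 21/60 + 19.12/3600 = 61.3553111
  S ⇒ negate
  Longitude: 71 + 18/60 + 1.72/3600 = 71.3004778
  E ⇒ keep positive
Point 4:
  Latitude: 86 + 33/60 + 31.52/3600 = 86.5587556
  N → positive
  Longitude: 32′ + 55.7″ = 32.92833′; 127 + 32.92833/60 = 127.5488056
  E → positive

1. -52.982417, 53.720556
2. -68.710556, -137.604531
3. -61.355311, 71.300478
4. 86.558756, 127.548806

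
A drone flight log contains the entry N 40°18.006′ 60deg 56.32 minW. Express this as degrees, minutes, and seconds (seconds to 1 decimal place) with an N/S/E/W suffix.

φ: 18.00600′ → 18′ and 0.00600 × 60 = 0.360″
Longitude: 56.32000′ → 56′ and 0.32000 × 60 = 19.200″

40°18′0.4″ N, 60°56′19.2″ W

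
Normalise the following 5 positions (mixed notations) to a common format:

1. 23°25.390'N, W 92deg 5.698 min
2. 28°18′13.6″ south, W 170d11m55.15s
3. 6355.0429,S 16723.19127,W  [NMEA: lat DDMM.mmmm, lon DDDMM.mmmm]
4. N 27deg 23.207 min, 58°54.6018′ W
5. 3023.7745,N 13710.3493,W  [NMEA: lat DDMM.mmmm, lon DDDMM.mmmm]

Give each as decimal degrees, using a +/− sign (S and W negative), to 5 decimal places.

1. 23.42317, -92.09497
2. -28.30378, -170.19865
3. -63.91738, -167.38652
4. 27.38678, -58.91003
5. 30.39624, -137.17249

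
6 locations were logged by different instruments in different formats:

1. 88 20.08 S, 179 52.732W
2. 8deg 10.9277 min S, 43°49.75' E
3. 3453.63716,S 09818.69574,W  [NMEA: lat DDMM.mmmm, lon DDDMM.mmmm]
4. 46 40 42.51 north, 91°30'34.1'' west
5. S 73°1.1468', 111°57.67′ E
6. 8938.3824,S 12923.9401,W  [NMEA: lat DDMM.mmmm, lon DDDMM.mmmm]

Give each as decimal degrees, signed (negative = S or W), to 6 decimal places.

Point 1:
  φ: 88 + 20.08/60 = 88.3346667
  hemisphere S, so the sign is −
  Longitude: 52.732′ = 0.878867°; total 179.8788667
  W ⇒ negate
Point 2:
  Lat: 8 + 10.9277/60 = 8.1821283
  S → negative
  Lon: 49.75′ = 0.829167°; total 43.8291667
  E ⇒ keep positive
Point 3:
  Latitude: degrees = first 2 digits = 34, minutes = 53.63716; 34 + 53.63716/60 = 34.8939527
  S → negative
  Lon: split at 3 digits → 098° and 18.69574′; 98 + 18.69574/60 = 98.3115957
  hemisphere W, so the sign is −
Point 4:
  Latitude: 46 + 40/60 + 42.51/3600 = 46.6784750
  N ⇒ keep positive
  Longitude: 30′ + 34.1″ = 30.56833′; 91 + 30.56833/60 = 91.5094722
  hemisphere W, so the sign is −
Point 5:
  Lat: 73 + 1.1468/60 = 73.0191133
  S ⇒ negate
  λ: 57.67′ = 0.961167°; total 111.9611667
  E ⇒ keep positive
Point 6:
  Latitude: degrees = first 2 digits = 89, minutes = 38.3824; 89 + 38.3824/60 = 89.6397067
  S ⇒ negate
  Longitude: degrees = first 3 digits = 129, minutes = 23.9401; 129 + 23.9401/60 = 129.3990017
  hemisphere W, so the sign is −

1. -88.334667, -179.878867
2. -8.182128, 43.829167
3. -34.893953, -98.311596
4. 46.678475, -91.509472
5. -73.019113, 111.961167
6. -89.639707, -129.399002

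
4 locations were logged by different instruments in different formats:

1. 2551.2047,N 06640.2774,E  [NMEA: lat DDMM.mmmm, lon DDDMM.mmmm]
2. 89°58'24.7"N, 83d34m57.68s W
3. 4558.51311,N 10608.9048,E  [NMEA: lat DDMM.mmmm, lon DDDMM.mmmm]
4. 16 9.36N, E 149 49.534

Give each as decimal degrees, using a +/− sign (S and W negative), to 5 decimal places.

1. 25.85341, 66.67129
2. 89.97353, -83.58269
3. 45.97522, 106.14841
4. 16.15600, 149.82557

Point 1:
  φ: degrees = first 2 digits = 25, minutes = 51.2047; 25 + 51.2047/60 = 25.853412
  N ⇒ keep positive
  λ: degrees = first 3 digits = 66, minutes = 40.2774; 66 + 40.2774/60 = 66.671290
  E → positive
Point 2:
  Lat: 89° + 58/60 + 24.7/3600 = 89 + 0.966667 + 0.006861 = 89.973528
  N ⇒ keep positive
  Lon: 83 + 34/60 + 57.68/3600 = 83.582689
  hemisphere W, so the sign is −
Point 3:
  Latitude: split at 2 digits → 45° and 58.51311′; 45 + 58.51311/60 = 45.975219
  N ⇒ keep positive
  λ: split at 3 digits → 106° and 8.9048′; 106 + 8.9048/60 = 106.148413
  E → positive
Point 4:
  φ: 9.36′ = 0.156000°; total 16.156000
  N ⇒ keep positive
  Longitude: 49.534′ = 0.825567°; total 149.825567
  E → positive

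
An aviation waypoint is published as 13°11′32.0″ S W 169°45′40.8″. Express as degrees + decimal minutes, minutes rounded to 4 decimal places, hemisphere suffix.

Lat: seconds/60 = 0.53333; minutes = 11 + 0.53333 = 11.533333
Lon: 45 + 40.8/60 = 45.680000′

13° 11.5333′ S, 169° 45.6800′ W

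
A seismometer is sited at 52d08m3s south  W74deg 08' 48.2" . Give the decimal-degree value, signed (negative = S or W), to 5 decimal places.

Lat: 52° + 8/60 + 3/3600 = 52 + 0.133333 + 0.000833 = 52.134167
S → negative
Lon: 74 + 8/60 + 48.2/3600 = 74.146722
W ⇒ negate

-52.13417, -74.14672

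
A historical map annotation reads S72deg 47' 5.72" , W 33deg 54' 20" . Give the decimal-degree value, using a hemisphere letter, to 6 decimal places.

Lat: 72 + 47/60 + 5.72/3600 = 72.7849222
Longitude: 33 + 54/60 + 20/3600 = 33.9055556

72.784922° S, 33.905556° W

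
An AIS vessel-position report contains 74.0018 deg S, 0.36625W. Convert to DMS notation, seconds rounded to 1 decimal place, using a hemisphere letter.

Latitude: 0.001800 × 60 = 0.10800′ → 0′, remainder × 60 = 6.480″
Longitude: 0.366250° → 21.97500′; 0.97500 × 60 = 58.500″

74°00′6.5″ S, 0°21′58.5″ W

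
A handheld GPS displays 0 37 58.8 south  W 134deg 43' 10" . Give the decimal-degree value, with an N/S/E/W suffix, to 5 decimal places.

0.63300° S, 134.71944° W

Lat: 0° + 37/60 + 58.8/3600 = 0 + 0.616667 + 0.016333 = 0.633000
λ: 134 + 43/60 + 10/3600 = 134.719444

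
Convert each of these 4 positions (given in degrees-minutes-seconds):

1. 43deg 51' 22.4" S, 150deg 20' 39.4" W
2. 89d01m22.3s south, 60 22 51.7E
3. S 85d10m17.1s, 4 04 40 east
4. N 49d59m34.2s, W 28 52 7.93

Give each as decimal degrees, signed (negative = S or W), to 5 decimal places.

1. -43.85622, -150.34428
2. -89.02286, 60.38103
3. -85.17142, 4.07778
4. 49.99283, -28.86887

Point 1:
  φ: 43 + 51/60 + 22.4/3600 = 43.856222
  hemisphere S, so the sign is −
  Longitude: 150° + 20/60 + 39.4/3600 = 150 + 0.333333 + 0.010944 = 150.344278
  hemisphere W, so the sign is −
Point 2:
  Latitude: 89 + 1/60 + 22.3/3600 = 89.022861
  S ⇒ negate
  Longitude: 60 + 22/60 + 51.7/3600 = 60.381028
  E ⇒ keep positive
Point 3:
  φ: 85° + 10/60 + 17.1/3600 = 85 + 0.166667 + 0.004750 = 85.171417
  hemisphere S, so the sign is −
  λ: 4′ + 40″ = 4.66667′; 4 + 4.66667/60 = 4.077778
  E ⇒ keep positive
Point 4:
  φ: 49° + 59/60 + 34.2/3600 = 49 + 0.983333 + 0.009500 = 49.992833
  N → positive
  Longitude: 28° + 52/60 + 7.93/3600 = 28 + 0.866667 + 0.002203 = 28.868869
  hemisphere W, so the sign is −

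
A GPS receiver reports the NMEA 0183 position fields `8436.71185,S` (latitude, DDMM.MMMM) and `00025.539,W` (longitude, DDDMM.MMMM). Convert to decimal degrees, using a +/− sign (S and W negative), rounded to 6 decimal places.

-84.611864, -0.425650

Lat: degrees = first 2 digits = 84, minutes = 36.71185; 84 + 36.71185/60 = 84.6118642
S → negative
λ: degrees = first 3 digits = 0, minutes = 25.539; 0 + 25.539/60 = 0.4256500
W → negative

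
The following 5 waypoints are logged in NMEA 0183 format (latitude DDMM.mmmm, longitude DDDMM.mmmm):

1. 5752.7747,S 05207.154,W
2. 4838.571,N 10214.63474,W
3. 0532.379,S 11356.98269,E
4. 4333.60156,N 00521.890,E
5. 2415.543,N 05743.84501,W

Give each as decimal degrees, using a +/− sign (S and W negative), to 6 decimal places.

Point 1:
  Latitude: degrees = first 2 digits = 57, minutes = 52.7747; 57 + 52.7747/60 = 57.8795783
  S → negative
  Longitude: split at 3 digits → 052° and 7.154′; 52 + 7.154/60 = 52.1192333
  hemisphere W, so the sign is −
Point 2:
  Lat: split at 2 digits → 48° and 38.571′; 48 + 38.571/60 = 48.6428500
  N ⇒ keep positive
  Lon: split at 3 digits → 102° and 14.63474′; 102 + 14.63474/60 = 102.2439123
  hemisphere W, so the sign is −
Point 3:
  Lat: split at 2 digits → 05° and 32.379′; 5 + 32.379/60 = 5.5396500
  S ⇒ negate
  Longitude: degrees = first 3 digits = 113, minutes = 56.98269; 113 + 56.98269/60 = 113.9497115
  E ⇒ keep positive
Point 4:
  Latitude: split at 2 digits → 43° and 33.60156′; 43 + 33.60156/60 = 43.5600260
  N → positive
  Lon: degrees = first 3 digits = 5, minutes = 21.89; 5 + 21.89/60 = 5.3648333
  E ⇒ keep positive
Point 5:
  φ: split at 2 digits → 24° and 15.543′; 24 + 15.543/60 = 24.2590500
  N → positive
  Longitude: degrees = first 3 digits = 57, minutes = 43.84501; 57 + 43.84501/60 = 57.7307502
  hemisphere W, so the sign is −

1. -57.879578, -52.119233
2. 48.642850, -102.243912
3. -5.539650, 113.949712
4. 43.560026, 5.364833
5. 24.259050, -57.730750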